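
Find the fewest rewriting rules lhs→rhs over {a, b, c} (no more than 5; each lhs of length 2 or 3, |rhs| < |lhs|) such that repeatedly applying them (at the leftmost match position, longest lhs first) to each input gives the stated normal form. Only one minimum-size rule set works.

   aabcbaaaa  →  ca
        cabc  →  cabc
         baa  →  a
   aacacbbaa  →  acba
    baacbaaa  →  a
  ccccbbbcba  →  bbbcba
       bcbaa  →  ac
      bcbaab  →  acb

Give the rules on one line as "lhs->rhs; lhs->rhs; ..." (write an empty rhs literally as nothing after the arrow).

  | aabcbaaaa => cbcbaaaa => cbcaaa => cacaa => cacc => ca
  | cabc
  | baa => a
  | aacacbbaa => ccacbbaa => acbbaa => acba

aa->c; baa->a; bca->ac; cc->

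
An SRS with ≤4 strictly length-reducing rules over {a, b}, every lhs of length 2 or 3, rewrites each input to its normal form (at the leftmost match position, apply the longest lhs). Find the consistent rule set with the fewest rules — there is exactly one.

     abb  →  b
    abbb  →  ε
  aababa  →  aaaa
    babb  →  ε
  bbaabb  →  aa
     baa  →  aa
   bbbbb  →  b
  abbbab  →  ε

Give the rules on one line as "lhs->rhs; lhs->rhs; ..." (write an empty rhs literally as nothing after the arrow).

aab->aa; ab->; baa->aa; bb->

  | abb => b
  | abbb => bb => ε
  | aababa => aaaba => aaaa
  | babb => bb => ε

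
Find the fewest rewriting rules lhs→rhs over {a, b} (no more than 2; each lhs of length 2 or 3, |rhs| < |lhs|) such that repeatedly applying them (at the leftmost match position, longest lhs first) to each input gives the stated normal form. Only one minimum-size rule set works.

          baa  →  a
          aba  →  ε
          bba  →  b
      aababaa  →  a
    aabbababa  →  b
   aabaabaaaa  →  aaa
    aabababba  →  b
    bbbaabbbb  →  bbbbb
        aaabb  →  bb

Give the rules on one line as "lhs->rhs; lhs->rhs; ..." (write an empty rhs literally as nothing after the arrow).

ab->b; ba->

  | baa => a
  | aba => ba => ε
  | bba => b
  | aababaa => ababaa => babaa => baa => a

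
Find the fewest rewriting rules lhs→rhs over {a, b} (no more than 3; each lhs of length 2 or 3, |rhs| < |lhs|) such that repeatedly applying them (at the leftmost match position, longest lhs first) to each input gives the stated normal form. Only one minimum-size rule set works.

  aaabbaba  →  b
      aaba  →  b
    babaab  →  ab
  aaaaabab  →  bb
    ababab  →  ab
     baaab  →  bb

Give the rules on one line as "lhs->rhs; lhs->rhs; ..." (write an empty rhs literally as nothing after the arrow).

aa->b; ba->

  | aaabbaba => babbaba => bbaba => bba => b
  | aaba => bba => b
  | babaab => baab => ab
  | aaaaabab => baaabab => aabab => bbab => bb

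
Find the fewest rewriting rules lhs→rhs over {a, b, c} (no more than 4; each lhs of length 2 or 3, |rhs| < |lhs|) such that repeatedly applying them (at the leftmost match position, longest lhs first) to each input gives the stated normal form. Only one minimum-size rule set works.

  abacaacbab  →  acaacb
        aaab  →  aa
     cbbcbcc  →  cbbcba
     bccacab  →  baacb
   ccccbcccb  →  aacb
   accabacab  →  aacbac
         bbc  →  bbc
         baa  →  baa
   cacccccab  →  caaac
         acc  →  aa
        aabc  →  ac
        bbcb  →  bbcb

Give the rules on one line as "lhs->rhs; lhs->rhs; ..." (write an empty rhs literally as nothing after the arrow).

  | abacaacbab => acaacbab => acaacb
  | aaab => aa
  | cbbcbcc => cbbcba
  | bccacab => baccab => baacb

ab->; cc->a; cca->ac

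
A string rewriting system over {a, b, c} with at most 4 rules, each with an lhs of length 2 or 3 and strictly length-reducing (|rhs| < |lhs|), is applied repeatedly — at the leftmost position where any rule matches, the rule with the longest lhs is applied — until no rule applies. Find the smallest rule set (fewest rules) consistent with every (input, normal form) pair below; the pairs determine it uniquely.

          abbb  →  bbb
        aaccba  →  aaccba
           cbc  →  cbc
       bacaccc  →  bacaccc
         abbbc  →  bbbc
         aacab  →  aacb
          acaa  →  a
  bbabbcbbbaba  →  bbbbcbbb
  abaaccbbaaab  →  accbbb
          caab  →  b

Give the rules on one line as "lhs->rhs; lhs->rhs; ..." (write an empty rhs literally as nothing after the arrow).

  | abbb => bbb
  | aaccba
  | cbc
  | bacaccc

ab->b; aba->; caa->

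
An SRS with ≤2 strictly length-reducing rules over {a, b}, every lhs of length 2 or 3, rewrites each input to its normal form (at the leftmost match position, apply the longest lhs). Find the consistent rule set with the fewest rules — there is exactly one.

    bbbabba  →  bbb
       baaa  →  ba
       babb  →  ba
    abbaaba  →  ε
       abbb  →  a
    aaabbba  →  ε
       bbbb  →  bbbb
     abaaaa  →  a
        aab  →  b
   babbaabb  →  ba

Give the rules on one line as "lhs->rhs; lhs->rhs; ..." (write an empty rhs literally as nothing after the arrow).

  | bbbabba => bbbaba => bbbaa => bbb
  | baaa => ba
  | babb => bab => ba
  | abbaaba => abaaba => aaaba => aba => aa => ε

aa->; ab->a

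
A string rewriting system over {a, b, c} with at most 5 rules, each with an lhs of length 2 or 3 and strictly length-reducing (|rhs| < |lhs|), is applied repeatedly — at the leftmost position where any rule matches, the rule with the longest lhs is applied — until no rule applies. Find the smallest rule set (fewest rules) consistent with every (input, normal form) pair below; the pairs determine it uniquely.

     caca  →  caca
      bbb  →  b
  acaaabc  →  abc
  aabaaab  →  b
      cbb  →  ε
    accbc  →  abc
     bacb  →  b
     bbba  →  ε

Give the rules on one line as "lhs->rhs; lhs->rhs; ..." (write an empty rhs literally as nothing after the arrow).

aa->b; ba->; bb->; cb->b

  | caca
  | bbb => b
  | acaaabc => acbabc => ababc => abc
  | aabaaab => bbaaab => aaab => bab => b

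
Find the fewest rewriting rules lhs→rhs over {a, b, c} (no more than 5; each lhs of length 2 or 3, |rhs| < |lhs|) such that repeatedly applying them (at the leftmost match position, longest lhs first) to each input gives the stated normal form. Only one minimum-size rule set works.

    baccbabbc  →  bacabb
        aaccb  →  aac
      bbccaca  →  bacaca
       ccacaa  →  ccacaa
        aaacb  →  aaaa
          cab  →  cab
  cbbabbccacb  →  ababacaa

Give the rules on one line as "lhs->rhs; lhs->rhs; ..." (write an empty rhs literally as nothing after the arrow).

bc->b; bcc->ac; cb->a; ccb->c

  | baccbabbc => bacabbc => bacabb
  | aaccb => aac
  | bbccaca => bacaca
  | ccacaa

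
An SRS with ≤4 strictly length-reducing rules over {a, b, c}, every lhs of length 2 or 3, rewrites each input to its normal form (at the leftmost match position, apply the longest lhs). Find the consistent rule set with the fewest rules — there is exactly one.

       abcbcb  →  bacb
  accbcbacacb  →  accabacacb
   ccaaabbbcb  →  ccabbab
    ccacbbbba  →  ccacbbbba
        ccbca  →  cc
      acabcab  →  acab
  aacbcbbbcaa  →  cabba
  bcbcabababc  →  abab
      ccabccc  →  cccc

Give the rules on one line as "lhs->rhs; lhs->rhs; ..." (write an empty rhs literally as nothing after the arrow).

  | abcbcb => aabcb => bacb
  | accbcbacacb => accabacacb
  | ccaaabbbcb => ccabbbcb => ccabbab
  | ccacbbbba

aa->; aab->ba; bc->a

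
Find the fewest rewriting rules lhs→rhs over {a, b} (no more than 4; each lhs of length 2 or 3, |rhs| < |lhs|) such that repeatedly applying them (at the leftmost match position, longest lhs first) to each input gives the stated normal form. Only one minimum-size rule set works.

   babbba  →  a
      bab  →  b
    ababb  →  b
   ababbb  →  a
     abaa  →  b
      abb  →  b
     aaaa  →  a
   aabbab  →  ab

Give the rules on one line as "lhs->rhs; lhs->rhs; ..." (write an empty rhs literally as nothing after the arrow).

  | babbba => bbba => aba => a
  | bab => b
  | ababb => abb => aa => b
  | ababbb => abbb => aab => bb => a

aa->b; ba->; bb->a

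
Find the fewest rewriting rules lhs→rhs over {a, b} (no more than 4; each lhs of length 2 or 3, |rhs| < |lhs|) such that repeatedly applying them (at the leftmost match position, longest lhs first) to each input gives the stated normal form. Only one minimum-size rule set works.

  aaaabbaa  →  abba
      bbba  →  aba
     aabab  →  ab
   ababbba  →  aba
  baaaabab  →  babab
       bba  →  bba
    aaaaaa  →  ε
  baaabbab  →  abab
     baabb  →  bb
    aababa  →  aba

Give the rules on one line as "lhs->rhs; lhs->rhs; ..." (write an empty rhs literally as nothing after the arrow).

aa->a; aaa->; aab->; bbb->ab

  | aaaabbaa => abbaa => abba
  | bbba => aba
  | aabab => ab
  | ababbba => abaaba => aba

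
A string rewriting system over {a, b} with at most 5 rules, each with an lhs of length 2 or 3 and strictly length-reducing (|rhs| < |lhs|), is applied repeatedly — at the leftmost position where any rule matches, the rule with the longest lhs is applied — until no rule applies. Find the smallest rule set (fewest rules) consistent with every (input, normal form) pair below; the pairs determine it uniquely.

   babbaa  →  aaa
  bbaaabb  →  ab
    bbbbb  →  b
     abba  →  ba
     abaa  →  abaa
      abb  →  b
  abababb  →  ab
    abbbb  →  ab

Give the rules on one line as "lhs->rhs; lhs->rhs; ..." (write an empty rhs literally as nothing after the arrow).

  | babbaa => bbbaa => aaa
  | bbaaabb => baaabb => babbb => bbbb => ab
  | bbbbb => abb => bb => b
  | abba => bba => ba

aab->bb; abb->bb; bb->b; bbb->a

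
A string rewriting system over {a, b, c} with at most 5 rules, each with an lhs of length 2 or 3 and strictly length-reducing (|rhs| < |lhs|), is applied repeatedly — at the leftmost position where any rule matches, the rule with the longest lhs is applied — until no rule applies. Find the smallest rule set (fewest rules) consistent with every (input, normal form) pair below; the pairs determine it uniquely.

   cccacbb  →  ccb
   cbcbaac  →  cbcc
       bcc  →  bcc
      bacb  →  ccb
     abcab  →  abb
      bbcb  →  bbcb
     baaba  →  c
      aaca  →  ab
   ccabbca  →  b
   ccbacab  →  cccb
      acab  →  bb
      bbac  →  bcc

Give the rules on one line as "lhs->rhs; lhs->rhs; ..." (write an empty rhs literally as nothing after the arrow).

  | cccacbb => cccbb => ccb
  | cbcbaac => cbccac => cbcc
  | bcc
  | bacb => ccb

aca->b; ba->c; ca->; cbb->b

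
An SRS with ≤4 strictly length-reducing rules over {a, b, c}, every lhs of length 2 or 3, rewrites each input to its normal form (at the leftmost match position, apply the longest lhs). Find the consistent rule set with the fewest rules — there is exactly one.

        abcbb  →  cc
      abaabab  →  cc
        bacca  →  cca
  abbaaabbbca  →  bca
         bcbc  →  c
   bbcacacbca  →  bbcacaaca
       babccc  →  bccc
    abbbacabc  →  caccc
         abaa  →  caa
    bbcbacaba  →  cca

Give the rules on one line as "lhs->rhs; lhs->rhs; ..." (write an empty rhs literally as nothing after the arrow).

  | abcbb => ccbb => cab => cc
  | abaabab => caabab => cab => cc
  | bacca => cca
  | abbaaabbbca => cbaaabbbca => aaaabbbca => aabbca => bca

aab->; ab->c; ba->; cb->a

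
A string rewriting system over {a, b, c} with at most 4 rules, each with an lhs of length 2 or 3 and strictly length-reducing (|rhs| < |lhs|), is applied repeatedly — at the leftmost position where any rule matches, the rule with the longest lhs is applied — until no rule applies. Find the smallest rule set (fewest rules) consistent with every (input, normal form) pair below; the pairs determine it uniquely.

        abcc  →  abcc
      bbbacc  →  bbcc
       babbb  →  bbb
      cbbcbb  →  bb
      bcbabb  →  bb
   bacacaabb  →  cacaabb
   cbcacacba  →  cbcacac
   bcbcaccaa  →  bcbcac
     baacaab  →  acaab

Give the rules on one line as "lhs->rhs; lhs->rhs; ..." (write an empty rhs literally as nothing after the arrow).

  | abcc
  | bbbacc => bbcc
  | babbb => bbb
  | cbbcbb => bcbb => bb

ba->; cbb->b; cca->cb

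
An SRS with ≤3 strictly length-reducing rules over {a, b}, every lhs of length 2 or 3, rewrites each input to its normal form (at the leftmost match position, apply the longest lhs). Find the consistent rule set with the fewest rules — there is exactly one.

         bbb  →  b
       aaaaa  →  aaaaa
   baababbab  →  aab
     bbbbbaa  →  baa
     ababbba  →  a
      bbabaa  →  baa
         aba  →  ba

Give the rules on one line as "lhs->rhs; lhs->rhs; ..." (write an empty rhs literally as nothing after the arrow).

  | bbb => b
  | aaaaa
  | baababbab => bababbab => bbabbab => abbab => aab
  | bbbbbaa => bbbaa => baa

aba->ba; bb->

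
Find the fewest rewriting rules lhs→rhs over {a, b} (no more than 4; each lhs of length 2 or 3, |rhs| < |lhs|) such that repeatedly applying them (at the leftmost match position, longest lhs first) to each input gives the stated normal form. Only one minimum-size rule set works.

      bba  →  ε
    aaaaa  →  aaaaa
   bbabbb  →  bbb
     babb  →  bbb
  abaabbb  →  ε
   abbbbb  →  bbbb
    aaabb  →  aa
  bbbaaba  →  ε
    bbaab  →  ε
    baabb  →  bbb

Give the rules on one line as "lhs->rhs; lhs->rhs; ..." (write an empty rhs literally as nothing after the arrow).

ab->; abb->ba; ba->b; bba->

  | bba => ε
  | aaaaa
  | bbabbb => bbb
  | babb => bbb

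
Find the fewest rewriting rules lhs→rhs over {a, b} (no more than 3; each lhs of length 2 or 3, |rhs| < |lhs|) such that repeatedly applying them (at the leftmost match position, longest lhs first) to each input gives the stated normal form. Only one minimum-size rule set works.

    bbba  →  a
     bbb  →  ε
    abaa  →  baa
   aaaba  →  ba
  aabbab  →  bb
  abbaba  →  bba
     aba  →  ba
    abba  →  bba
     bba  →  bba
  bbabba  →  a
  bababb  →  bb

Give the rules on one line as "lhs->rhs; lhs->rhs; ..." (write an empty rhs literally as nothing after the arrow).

  | bbba => a
  | bbb => ε
  | abaa => baa
  | aaaba => aaba => aba => ba

ab->b; bab->b; bbb->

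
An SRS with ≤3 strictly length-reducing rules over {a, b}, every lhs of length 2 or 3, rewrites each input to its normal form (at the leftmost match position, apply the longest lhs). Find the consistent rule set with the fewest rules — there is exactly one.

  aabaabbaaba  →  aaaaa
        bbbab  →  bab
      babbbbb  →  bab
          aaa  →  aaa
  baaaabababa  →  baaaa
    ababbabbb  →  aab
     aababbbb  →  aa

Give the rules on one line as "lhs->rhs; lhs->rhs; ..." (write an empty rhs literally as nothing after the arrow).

aba->a; bb->

  | aabaabbaaba => aaabbaaba => aaaaaba => aaaaa
  | bbbab => bab
  | babbbbb => babbb => bab
  | aaa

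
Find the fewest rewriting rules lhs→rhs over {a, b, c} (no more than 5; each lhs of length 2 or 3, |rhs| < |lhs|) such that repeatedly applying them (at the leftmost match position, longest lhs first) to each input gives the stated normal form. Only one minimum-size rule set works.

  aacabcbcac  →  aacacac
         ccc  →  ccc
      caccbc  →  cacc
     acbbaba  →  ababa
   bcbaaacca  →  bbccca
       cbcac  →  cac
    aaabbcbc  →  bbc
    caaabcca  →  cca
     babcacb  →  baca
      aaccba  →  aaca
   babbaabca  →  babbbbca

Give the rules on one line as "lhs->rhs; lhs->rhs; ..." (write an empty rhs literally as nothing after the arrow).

aaa->bc; aab->bb; abc->ac; cb->

  | aacabcbcac => aacacbcac => aacacac
  | ccc
  | caccbc => cacc
  | acbbaba => ababa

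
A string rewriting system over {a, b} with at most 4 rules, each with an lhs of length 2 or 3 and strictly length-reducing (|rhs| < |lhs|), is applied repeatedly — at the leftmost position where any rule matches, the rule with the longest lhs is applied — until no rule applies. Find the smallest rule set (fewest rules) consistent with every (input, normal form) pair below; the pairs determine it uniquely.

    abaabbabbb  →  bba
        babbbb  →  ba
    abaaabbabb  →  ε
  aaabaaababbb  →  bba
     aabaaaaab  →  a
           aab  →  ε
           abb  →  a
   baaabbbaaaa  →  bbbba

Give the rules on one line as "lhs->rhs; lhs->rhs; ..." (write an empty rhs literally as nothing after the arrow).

  | abaabbabbb => aaabbabbb => bbabbb => bbabb => bbab => bba
  | babbbb => babbb => babb => bab => ba
  | abaaabbabb => aaaabbabb => abbabb => ababb => aabb => aab => aa => ε
  | aaabaaababbb => baaababbb => bbabbb => bbabb => bbab => bba

aa->; aaa->; aab->aa; ab->a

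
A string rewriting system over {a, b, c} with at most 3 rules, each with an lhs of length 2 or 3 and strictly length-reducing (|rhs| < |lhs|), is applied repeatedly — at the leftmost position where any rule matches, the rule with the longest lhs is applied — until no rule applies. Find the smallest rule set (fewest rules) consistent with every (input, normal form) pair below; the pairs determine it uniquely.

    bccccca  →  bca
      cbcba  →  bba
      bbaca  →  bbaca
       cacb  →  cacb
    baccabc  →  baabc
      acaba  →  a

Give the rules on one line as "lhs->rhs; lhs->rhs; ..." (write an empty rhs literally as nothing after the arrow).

aba->c; cbc->b; cc->

  | bccccca => bccca => bca
  | cbcba => bba
  | bbaca
  | cacb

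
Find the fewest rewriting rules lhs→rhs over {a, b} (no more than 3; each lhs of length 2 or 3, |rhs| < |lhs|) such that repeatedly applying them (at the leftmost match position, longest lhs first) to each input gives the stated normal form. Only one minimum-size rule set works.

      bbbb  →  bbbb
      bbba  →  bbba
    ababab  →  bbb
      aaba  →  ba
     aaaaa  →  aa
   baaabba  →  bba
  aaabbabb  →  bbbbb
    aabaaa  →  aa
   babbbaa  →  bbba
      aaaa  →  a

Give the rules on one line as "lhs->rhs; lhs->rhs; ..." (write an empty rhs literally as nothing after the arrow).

  | bbbb
  | bbba
  | ababab => babab => bbab => bbb
  | aaba => aba => ba

aaa->ba; ab->b; baa->a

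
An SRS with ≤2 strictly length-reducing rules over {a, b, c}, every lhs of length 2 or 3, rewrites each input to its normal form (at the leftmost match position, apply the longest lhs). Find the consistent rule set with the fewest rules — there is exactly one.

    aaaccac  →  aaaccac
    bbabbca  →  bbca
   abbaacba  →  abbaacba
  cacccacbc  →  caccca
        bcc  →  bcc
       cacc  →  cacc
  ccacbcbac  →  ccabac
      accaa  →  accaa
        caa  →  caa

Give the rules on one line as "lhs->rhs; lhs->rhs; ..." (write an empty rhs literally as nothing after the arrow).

bab->; cbc->

  | aaaccac
  | bbabbca => bbca
  | abbaacba
  | cacccacbc => caccca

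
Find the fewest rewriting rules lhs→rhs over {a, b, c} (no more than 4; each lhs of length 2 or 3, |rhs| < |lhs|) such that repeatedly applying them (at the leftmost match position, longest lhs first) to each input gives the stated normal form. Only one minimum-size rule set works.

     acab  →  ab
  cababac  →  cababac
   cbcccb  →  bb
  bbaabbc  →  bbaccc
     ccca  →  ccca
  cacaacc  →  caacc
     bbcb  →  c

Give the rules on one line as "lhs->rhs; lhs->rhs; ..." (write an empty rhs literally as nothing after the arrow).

abb->cc; aca->a; bbb->c; cb->b

  | acab => ab
  | cababac
  | cbcccb => bcccb => bccb => bcb => bb
  | bbaabbc => bbaccc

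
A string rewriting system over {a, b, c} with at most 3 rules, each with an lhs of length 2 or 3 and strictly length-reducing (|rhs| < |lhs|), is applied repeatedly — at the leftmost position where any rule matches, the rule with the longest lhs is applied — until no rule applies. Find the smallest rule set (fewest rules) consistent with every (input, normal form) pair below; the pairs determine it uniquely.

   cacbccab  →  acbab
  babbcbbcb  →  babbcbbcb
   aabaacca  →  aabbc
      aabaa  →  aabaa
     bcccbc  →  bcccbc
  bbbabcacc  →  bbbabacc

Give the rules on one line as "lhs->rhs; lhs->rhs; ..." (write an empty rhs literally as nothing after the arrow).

aaa->bc; ca->a

  | cacbccab => acbccab => acbcab => acbab
  | babbcbbcb
  | aabaacca => aabaaca => aabaaa => aabbc
  | aabaa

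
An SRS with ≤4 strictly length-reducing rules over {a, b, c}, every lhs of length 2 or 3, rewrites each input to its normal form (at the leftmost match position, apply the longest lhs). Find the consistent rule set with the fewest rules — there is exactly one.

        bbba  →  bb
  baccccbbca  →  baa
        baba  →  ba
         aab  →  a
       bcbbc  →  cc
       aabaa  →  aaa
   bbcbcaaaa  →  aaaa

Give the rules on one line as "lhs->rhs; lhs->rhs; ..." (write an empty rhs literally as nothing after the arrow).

ab->; bba->b; bc->c; ca->a

  | bbba => bb
  | baccccbbca => baccccbca => baccccca => bacccca => baccca => bacca => baca => baa
  | baba => ba
  | aab => a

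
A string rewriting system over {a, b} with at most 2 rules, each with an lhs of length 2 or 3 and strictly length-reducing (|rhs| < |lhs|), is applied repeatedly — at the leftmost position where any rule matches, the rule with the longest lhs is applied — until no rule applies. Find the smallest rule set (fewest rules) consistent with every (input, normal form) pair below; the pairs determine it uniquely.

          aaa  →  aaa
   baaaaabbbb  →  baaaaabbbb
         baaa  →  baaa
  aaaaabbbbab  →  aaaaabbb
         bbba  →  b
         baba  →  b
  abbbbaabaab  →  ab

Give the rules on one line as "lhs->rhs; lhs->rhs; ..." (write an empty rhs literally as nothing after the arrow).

  | aaa
  | baaaaabbbb
  | baaa
  | aaaaabbbbab => aaaaabbb

aba->; bba->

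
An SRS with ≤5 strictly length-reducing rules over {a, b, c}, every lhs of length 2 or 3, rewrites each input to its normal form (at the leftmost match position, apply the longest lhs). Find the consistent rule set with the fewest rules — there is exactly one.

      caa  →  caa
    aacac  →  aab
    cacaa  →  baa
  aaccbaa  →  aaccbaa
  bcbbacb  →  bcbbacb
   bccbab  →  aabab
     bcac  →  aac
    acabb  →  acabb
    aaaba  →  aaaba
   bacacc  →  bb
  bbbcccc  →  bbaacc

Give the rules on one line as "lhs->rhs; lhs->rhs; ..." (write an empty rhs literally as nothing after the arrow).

abc->b; bca->aa; bcc->aa; cac->b

  | caa
  | aacac => aab
  | cacaa => baa
  | aaccbaa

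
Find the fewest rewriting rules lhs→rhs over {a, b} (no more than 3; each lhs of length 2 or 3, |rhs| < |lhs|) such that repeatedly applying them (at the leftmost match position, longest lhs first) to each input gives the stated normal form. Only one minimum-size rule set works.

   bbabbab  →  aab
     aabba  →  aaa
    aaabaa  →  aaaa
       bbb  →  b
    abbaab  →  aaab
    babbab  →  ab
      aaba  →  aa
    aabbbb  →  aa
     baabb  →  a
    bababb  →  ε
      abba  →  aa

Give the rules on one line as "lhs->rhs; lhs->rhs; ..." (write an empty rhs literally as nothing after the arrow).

  | bbabbab => abbab => aab
  | aabba => aaa
  | aaabaa => aaaa
  | bbb => b

ba->; bb->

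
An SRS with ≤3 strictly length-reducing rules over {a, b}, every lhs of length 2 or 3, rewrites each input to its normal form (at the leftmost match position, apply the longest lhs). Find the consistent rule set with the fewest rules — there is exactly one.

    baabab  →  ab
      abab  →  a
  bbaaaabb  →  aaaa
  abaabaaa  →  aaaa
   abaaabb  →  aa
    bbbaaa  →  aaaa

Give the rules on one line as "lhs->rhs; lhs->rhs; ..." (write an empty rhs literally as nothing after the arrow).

ba->b; bb->; bbb->a

  | baabab => babab => bbab => ab
  | abab => abb => a
  | bbaaaabb => aaaabb => aaaa
  | abaabaaa => ababaaa => abbaaa => aaaa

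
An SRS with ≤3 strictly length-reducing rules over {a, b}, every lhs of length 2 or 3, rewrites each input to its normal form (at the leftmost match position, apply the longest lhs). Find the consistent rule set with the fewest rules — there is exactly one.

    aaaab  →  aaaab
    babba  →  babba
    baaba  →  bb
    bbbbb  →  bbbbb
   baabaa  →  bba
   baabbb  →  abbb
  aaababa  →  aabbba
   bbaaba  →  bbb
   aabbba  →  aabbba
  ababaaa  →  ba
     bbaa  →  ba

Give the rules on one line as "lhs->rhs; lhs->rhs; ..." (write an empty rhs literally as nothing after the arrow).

aba->bb; baa->a

  | aaaab
  | babba
  | baaba => aba => bb
  | bbbbb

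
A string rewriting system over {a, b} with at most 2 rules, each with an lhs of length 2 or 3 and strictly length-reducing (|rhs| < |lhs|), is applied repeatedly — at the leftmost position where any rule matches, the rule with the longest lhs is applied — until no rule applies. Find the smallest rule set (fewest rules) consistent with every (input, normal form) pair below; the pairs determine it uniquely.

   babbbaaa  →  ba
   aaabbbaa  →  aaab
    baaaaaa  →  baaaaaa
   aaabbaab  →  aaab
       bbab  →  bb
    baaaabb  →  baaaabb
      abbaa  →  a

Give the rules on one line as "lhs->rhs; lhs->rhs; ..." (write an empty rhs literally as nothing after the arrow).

aba->a; bba->b

  | babbbaaa => babbaa => baba => ba
  | aaabbbaa => aaabba => aaab
  | baaaaaa
  | aaabbaab => aaabab => aaab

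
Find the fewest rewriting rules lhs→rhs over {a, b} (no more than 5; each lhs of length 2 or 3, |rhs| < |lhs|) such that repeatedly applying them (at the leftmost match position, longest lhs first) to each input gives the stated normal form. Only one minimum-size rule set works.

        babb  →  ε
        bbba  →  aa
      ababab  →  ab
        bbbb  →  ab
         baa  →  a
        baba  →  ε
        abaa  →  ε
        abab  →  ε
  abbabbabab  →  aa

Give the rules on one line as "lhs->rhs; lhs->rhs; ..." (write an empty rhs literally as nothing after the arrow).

  | babb => bb => ε
  | bbba => aa
  | ababab => bbab => ab
  | bbbb => ab

aba->b; ba->; bb->; bbb->a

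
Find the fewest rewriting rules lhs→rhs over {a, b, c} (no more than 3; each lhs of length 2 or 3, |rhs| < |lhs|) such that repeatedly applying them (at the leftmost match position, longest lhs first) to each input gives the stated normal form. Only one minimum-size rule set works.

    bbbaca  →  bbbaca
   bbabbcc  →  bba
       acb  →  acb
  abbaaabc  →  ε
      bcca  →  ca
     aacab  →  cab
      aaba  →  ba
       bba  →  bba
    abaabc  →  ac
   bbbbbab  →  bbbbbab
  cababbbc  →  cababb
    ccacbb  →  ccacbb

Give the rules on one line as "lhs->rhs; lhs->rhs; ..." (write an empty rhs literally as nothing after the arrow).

  | bbbaca
  | bbabbcc => bbabc => bba
  | acb
  | abbaaabc => abcabc => aabc => bc => ε

aa->; baa->c; bc->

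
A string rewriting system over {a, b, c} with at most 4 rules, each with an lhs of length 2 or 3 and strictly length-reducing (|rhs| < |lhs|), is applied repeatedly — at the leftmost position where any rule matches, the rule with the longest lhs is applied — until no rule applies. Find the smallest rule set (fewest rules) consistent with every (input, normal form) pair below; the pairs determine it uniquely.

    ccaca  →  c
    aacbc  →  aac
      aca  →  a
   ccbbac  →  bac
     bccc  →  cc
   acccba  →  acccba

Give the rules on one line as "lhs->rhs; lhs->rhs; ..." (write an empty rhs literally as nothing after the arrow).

bc->; ca->; cbb->ab

  | ccaca => cca => c
  | aacbc => aac
  | aca => a
  | ccbbac => cabac => bac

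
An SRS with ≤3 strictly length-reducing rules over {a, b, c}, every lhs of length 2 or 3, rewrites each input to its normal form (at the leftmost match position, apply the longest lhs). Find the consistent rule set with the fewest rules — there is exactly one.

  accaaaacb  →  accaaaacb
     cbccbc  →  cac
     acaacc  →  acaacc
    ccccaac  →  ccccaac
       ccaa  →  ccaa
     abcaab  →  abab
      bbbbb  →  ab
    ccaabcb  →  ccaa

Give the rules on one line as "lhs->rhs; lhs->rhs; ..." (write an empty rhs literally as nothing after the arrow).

  | accaaaacb
  | cbccbc => cbcbc => cbbc => cac
  | acaacc
  | ccccaac

aab->ab; bb->a; bc->b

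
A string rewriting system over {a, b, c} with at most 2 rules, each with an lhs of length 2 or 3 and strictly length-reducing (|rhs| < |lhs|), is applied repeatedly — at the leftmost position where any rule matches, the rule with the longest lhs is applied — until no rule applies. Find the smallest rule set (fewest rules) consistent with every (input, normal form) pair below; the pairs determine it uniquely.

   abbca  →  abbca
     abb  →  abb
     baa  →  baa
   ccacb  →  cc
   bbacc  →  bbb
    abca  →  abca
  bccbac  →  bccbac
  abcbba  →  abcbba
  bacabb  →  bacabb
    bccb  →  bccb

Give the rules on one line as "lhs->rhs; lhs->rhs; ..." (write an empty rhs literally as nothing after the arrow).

acb->; acc->b

  | abbca
  | abb
  | baa
  | ccacb => cc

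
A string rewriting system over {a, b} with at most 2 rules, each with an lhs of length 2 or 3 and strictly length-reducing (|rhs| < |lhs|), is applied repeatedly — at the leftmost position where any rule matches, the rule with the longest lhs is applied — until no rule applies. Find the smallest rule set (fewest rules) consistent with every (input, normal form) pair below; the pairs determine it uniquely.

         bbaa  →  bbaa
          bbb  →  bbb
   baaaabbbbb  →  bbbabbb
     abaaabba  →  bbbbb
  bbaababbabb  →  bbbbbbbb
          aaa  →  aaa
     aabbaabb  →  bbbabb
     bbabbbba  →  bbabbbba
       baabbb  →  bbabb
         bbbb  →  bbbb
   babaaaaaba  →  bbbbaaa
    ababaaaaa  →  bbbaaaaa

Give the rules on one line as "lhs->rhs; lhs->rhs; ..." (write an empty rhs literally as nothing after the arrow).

aab->ba; aba->bb

  | bbaa
  | bbb
  | baaaabbbbb => baababbbb => bbaabbbb => bbbabbb
  | abaaabba => bbaabba => bbbaba => bbbbb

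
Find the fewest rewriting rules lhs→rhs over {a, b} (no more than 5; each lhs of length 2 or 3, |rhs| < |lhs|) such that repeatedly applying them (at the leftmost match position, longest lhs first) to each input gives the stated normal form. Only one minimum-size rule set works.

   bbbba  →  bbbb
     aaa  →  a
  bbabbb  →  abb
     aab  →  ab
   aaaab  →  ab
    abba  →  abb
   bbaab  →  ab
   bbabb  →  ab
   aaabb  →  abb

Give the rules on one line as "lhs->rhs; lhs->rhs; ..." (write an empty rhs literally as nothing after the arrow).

aa->a; ba->b; baa->aa; bab->aa

  | bbbba => bbbb
  | aaa => aa => a
  | bbabbb => baabb => aabb => abb
  | aab => ab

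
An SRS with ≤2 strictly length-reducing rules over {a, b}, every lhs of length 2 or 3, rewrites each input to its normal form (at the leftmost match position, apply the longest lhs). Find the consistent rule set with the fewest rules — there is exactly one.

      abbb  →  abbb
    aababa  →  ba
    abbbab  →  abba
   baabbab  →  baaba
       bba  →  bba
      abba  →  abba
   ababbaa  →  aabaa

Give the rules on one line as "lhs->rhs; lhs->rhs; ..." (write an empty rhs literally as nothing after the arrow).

  | abbb
  | aababa => aaaa => ba
  | abbbab => abba
  | baabbab => baaba

aaa->b; bab->a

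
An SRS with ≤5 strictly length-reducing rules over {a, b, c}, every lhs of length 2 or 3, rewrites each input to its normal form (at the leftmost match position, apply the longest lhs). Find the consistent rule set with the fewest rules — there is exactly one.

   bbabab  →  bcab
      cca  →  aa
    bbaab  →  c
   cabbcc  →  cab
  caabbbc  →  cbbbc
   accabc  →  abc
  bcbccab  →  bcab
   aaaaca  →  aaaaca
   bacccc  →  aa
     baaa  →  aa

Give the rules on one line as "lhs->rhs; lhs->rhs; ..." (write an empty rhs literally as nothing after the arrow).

aab->b; ba->; bab->c; cc->a

  | bbabab => bcab
  | cca => aa
  | bbaab => bab => c
  | cabbcc => cabba => cab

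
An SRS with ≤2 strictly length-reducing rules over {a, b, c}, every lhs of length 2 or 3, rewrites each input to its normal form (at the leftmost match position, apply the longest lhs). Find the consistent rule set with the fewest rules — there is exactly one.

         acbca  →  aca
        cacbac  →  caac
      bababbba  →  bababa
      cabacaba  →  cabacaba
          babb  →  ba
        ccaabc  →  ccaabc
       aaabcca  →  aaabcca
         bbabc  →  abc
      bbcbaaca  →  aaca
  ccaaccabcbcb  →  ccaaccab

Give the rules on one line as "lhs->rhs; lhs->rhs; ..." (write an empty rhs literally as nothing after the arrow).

  | acbca => aca
  | cacbac => caac
  | bababbba => bababa
  | cabacaba

bb->; cb->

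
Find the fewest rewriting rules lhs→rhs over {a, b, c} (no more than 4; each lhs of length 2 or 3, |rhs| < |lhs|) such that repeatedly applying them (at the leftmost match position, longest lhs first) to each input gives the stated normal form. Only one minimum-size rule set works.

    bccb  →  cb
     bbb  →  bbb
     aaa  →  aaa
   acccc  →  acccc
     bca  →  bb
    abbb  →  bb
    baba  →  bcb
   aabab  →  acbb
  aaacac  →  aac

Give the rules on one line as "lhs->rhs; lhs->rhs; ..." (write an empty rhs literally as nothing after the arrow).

  | bccb => cb
  | bbb
  | aaa
  | acccc

ab->; aba->cb; bcc->c; ca->b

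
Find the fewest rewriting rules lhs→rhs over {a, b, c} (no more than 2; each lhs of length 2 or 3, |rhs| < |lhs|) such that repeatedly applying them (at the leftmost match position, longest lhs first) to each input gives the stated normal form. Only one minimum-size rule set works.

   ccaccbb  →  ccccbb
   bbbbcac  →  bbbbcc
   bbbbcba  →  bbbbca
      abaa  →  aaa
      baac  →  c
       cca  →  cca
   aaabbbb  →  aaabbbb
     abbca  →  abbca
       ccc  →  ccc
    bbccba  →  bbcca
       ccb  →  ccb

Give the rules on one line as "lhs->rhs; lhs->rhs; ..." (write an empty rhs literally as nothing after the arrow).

  | ccaccbb => ccccbb
  | bbbbcac => bbbbcc
  | bbbbcba => bbbbca
  | abaa => aaa

ac->c; ba->a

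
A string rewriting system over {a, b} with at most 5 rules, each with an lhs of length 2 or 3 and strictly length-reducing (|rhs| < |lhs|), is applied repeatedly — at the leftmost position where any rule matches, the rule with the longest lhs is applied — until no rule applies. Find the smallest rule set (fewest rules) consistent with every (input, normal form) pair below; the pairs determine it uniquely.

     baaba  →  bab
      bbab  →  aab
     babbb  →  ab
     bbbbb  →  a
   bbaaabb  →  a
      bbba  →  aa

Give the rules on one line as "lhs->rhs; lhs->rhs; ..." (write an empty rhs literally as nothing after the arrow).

aba->b; abb->bb; bb->a; bbb->a

  | baaba => bab
  | bbab => aab
  | babbb => bbbb => ab
  | bbbbb => abb => bb => a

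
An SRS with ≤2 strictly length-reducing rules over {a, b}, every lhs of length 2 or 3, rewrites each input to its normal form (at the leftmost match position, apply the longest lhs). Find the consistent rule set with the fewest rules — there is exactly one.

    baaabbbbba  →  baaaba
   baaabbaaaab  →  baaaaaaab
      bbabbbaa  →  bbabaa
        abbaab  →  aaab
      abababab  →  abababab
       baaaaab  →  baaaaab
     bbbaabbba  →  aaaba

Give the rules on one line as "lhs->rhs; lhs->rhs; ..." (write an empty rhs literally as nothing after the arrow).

abb->a; bbb->a

  | baaabbbbba => baaabbba => baaaba
  | baaabbaaaab => baaaaaaab
  | bbabbbaa => bbabaa
  | abbaab => aaab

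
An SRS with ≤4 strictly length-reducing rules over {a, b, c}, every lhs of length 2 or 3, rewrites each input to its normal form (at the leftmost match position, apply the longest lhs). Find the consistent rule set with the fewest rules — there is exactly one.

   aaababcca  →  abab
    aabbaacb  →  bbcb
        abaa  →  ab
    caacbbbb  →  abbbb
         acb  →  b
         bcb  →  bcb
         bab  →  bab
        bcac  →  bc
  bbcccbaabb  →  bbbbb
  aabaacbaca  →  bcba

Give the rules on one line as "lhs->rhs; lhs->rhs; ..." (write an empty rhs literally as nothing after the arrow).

  | aaababcca => ababcca => ababaa => abab
  | aabbaacb => bbaacb => bbcb
  | abaa => ab
  | caacbbbb => ccbbbb => abbbb

aa->; ac->; cc->a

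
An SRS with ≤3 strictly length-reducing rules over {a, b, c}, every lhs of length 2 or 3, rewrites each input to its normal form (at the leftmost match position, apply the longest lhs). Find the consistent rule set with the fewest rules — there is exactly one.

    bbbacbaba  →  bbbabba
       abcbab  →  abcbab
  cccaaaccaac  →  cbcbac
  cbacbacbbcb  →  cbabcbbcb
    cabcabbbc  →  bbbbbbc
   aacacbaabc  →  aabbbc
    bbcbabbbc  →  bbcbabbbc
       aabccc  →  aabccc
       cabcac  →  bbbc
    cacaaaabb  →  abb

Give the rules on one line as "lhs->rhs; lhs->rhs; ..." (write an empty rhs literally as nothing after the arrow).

acb->ac; baa->a; ca->b

  | bbbacbaba => bbbacaba => bbbabba
  | abcbab
  | cccaaaccaac => ccbaaccaac => ccaccaac => cbccaac => cbcbac
  | cbacbacbbcb => cbacacbbcb => cbabcbbcb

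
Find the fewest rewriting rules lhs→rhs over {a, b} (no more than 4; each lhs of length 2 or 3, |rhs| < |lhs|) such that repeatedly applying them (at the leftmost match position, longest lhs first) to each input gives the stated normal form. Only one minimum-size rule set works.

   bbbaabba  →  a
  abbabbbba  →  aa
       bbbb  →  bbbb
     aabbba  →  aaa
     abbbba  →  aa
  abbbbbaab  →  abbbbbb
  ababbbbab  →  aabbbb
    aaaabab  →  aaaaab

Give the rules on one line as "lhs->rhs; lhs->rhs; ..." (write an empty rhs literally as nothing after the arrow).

aba->aa; ba->a; baa->b; bab->b

  | bbbaabba => bbbbba => bbbba => bbba => bba => ba => a
  | abbabbbba => abbbbba => abbbba => abbba => abba => aba => aa
  | bbbb
  | aabbba => aabba => aaba => aaa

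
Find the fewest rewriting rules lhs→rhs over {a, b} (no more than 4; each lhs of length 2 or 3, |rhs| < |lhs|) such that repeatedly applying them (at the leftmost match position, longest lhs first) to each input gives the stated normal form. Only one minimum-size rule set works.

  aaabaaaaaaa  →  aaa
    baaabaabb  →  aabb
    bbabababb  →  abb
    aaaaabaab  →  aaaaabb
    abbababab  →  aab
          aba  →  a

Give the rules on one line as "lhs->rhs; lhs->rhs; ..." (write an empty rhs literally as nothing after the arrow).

  | aaabaaaaaaa => aaabaaaaa => aaabaaa => aaaba => aaa
  | baaabaabb => babaabb => aabb
  | bbabababb => bababb => abb
  | aaaaabaab => aaaaabb

ba->; baa->b; bab->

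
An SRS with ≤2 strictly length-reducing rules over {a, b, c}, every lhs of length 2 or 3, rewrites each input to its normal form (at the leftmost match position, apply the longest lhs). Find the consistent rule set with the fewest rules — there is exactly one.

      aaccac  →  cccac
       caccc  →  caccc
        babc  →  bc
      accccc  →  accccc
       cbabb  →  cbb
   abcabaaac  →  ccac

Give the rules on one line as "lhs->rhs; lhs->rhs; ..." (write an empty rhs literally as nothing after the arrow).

aa->c; ab->

  | aaccac => cccac
  | caccc
  | babc => bc
  | accccc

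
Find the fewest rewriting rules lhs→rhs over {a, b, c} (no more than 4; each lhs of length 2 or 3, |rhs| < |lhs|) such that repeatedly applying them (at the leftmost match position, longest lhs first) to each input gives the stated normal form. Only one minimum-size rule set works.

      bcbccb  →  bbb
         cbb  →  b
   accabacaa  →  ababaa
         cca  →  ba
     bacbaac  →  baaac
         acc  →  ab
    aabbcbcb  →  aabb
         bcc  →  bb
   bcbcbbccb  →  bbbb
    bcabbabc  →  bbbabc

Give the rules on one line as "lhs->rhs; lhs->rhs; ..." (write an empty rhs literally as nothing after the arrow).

  | bcbccb => bccb => bbb
  | cbb => b
  | accabacaa => ababacaa => ababaa
  | cca => ba

ca->; cb->; cc->b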